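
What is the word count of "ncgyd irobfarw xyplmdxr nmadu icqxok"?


Input string: 'ncgyd irobfarw xyplmdxr nmadu icqxok'
Operation: split by spaces
Words found: 'ncgyd', 'irobfarw', 'xyplmdxr', 'nmadu', 'icqxok'
Word count: 5


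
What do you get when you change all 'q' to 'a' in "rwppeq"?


Input string: 'rwppeq'
Operation: replace 'q' with 'a'
Positions of 'q': 5
After replacement: rwppea


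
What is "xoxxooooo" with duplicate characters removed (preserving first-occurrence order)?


Input: 'xoxxooooo'
Operation: keep first occurrence of each character
Scan: s[0]='x' new -> keep; s[1]='o' new -> keep; s[2]='x' seen -> skip; s[3]='x' seen -> skip; s[4]='o' seen -> skip; s[5]='o' seen -> skip; s[6]='o' seen -> skip; s[7]='o' seen -> skip; s[8]='o' seen -> skip
Result: xo


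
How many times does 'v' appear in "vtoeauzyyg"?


Input string: 'vtoeauzyyg'
Target character: 'v'
Scan each position: s[0]='v'
Matches found at indices: 0
Total: 1


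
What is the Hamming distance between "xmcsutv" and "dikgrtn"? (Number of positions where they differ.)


String 1: 'xmcsutv'
String 2: 'dikgrtn'
Compare each position: pos 0: 'x'!='d', pos 1: 'm'!='i', pos 2: 'c'!='k', pos 3: 's'!='g', pos 4: 'u'!='r', pos 5: 't'=='t', pos 6: 'v'!='n'
Differing positions: 6
Hamming distance: 6


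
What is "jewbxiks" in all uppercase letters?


Input string: 'jewbxiks'
Operation: convert each letter to uppercase
Mapping: 'j'->'J', 'e'->'E', 'w'->'W', 'b'->'B', 'x'->'X', 'i'->'I', 'k'->'K', 's'->'S'
Result: JEWBXIKS


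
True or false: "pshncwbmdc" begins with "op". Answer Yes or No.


Input string: 'pshncwbmdc'
Prefix to check: 'op'
First 2 characters of input: 'ps'
Match: False
Result: No


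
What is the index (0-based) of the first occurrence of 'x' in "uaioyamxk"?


Input string: 'uaioyamxk'
Target: 'x'
Scanning left to right: s[0]='u', s[1]='a', s[2]='i', s[3]='o', s[4]='y', s[5]='a', s[6]='m', s[7]='x'
First match at index: 7


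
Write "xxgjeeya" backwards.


Input string: 'xxgjeeya'
Operation: reverse character order
Original order: 'x' -> 'x' -> 'g' -> 'j' -> 'e' -> 'e' -> 'y' -> 'a'
Reversed order: 'a' -> 'y' -> 'e' -> 'e' -> 'j' -> 'g' -> 'x' -> 'x'
Result: ayeejgxx


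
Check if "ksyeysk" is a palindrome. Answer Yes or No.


Input string: 'ksyeysk'
Reversed: 'ksyeysk'
Compare pairs: s[0]='k' vs s[6]='k' (match), s[1]='s' vs s[5]='s' (match), s[2]='y' vs s[4]='y' (match)
Palindrome: Yes


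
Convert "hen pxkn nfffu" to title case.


Input string: 'hen pxkn nfffu'
Operation: capitalize first letter of each word
Word transformations: 'hen'->'Hen', 'pxkn'->'Pxkn', 'nfffu'->'Nfffu'
Result: Hen Pxkn Nfffu


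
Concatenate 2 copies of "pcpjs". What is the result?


Input string: 'pcpjs'
Operation: repeat 2 times
Concatenation: 'pcpjs' + 'pcpjs'
Result: pcpjspcpjs


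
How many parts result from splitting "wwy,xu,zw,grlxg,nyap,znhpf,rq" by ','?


Input string: 'wwy,xu,zw,grlxg,nyap,znhpf,rq'
Delimiter: ','
Split result: 'wwy', 'xu', 'zw', 'grlxg', 'nyap', 'znhpf', 'rq'
Number of parts: 7


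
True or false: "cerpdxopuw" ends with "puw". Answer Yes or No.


Input string: 'cerpdxopuw'
Suffix to check: 'puw'
Last 3 characters of input: 'puw'
Match: True
Result: Yes


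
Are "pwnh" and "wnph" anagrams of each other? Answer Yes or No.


String 1: 'pwnh' -> sorted: 'hnpw'
String 2: 'wnph' -> sorted: 'hnpw'
Compare sorted forms: 'hnpw' == 'hnpw'
Anagram: Yes


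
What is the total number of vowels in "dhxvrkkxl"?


Input string: 'dhxvrkkxl'
Operation: count vowels (a, e, i, o, u)
Scan: s[0]='d', s[1]='h', s[2]='x', s[3]='v', s[4]='r', s[5]='k', s[6]='k', s[7]='x', s[8]='l'
Vowels found: 0
Result: 0


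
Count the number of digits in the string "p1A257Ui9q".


Input string: 'p1A257Ui9q'
Operation: count digit characters (0-9)
Scan: 'p', '1'(digit), 'A', '2'(digit), '5'(digit), '7'(digit), 'U', 'i', '9'(digit), 'q'
Digits found: 5
Result: 5


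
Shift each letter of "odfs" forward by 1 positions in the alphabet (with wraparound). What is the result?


Input: 'odfs', shift = 1
Operation: for each letter, (position + 1) mod 26
Mapping: 'o'(14+1=15)->'p', 'd'(3+1=4)->'e', 'f'(5+1=6)->'g', 's'(18+1=19)->'t'
Result: pegt


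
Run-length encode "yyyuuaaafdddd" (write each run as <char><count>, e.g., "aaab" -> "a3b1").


Input: 'yyyuuaaafdddd'
Operation: identify consecutive runs
Runs: 'yyy' -> y3, 'uu' -> u2, 'aaa' -> a3, 'f' -> f1, 'dddd' -> d4
Encoded: y3u2a3f1d4


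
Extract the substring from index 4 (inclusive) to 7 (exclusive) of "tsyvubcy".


Input string: 'tsyvubcy'
Operation: slice [4:7]
Extract characters: s[4]='u', s[5]='b', s[6]='c'
Result: ubc


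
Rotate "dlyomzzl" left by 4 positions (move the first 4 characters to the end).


Input: 'dlyomzzl', shift = 4
Operation: split at index 4 and swap parts
Front part s[0:4] = 'dlyo'
Back part s[4:] = 'mzzl'
Rotated = back + front = 'mzzl' + 'dlyo'
Result: mzzldlyo


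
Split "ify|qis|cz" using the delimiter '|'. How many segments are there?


Input string: 'ify|qis|cz'
Delimiter: '|'
Split result: 'ify', 'qis', 'cz'
Number of parts: 3


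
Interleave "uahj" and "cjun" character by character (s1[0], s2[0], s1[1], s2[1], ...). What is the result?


String 1: 'uahj'
String 2: 'cjun'
Operation: alternate characters
Pairs: 'u'+'c', 'a'+'j', 'h'+'u', 'j'+'n'
Result: ucajhujn


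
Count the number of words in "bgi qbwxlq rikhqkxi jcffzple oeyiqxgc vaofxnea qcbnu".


Input string: 'bgi qbwxlq rikhqkxi jcffzple oeyiqxgc vaofxnea qcbnu'
Operation: split by spaces
Words found: 'bgi', 'qbwxlq', 'rikhqkxi', 'jcffzple', 'oeyiqxgc', 'vaofxnea', 'qcbnu'
Word count: 7


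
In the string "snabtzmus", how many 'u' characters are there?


Input string: 'snabtzmus'
Target character: 'u'
Scan each position: s[7]='u'
Matches found at indices: 7
Total: 1


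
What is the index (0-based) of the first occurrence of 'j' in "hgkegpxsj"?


Input string: 'hgkegpxsj'
Target: 'j'
Scanning left to right: s[0]='h', s[1]='g', s[2]='k', s[3]='e', s[4]='g', s[5]='p', s[6]='x', s[7]='s', s[8]='j'
First match at index: 8


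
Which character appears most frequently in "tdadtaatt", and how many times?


Input: 'tdadtaatt'
Operation: tally each character
Counts: 'a':3, 'd':2, 't':4
Maximum: 't' appears 4 times


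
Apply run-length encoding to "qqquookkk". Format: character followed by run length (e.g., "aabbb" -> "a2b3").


Input: 'qqquookkk'
Operation: identify consecutive runs
Runs: 'qqq' -> q3, 'u' -> u1, 'oo' -> o2, 'kkk' -> k3
Encoded: q3u1o2k3


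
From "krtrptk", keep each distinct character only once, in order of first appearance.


Input: 'krtrptk'
Operation: keep first occurrence of each character
Scan: s[0]='k' new -> keep; s[1]='r' new -> keep; s[2]='t' new -> keep; s[3]='r' seen -> skip; s[4]='p' new -> keep; s[5]='t' seen -> skip; s[6]='k' seen -> skip
Result: krtp


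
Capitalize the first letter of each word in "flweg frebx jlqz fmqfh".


Input string: 'flweg frebx jlqz fmqfh'
Operation: capitalize first letter of each word
Word transformations: 'flweg'->'Flweg', 'frebx'->'Frebx', 'jlqz'->'Jlqz', 'fmqfh'->'Fmqfh'
Result: Flweg Frebx Jlqz Fmqfh


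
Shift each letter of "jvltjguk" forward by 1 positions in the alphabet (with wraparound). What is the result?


Input: 'jvltjguk', shift = 1
Operation: for each letter, (position + 1) mod 26
Mapping: 'j'(9+1=10)->'k', 'v'(21+1=22)->'w', 'l'(11+1=12)->'m', 't'(19+1=20)->'u', 'j'(9+1=10)->'k', 'g'(6+1=7)->'h', 'u'(20+1=21)->'v', 'k'(10+1=11)->'l'
Result: kwmukhvl


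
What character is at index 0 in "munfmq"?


Input string: 'munfmq'
Operation: get character at index 0
Index mapping: s[0]='m'
Result: 'm'


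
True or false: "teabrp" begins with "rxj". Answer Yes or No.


Input string: 'teabrp'
Prefix to check: 'rxj'
First 3 characters of input: 'tea'
Match: False
Result: No


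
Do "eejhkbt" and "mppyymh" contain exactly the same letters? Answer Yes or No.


String 1: 'eejhkbt' -> sorted: 'beehjkt'
String 2: 'mppyymh' -> sorted: 'hmmppyy'
Compare sorted forms: 'beehjkt' != 'hmmppyy'
Anagram: No


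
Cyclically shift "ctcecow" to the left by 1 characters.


Input: 'ctcecow', shift = 1
Operation: split at index 1 and swap parts
Front part s[0:1] = 'c'
Back part s[1:] = 'tcecow'
Rotated = back + front = 'tcecow' + 'c'
Result: tcecowc


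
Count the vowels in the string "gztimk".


Input string: 'gztimk'
Operation: count vowels (a, e, i, o, u)
Scan: s[0]='g', s[1]='z', s[2]='t', s[3]='i' (vowel), s[4]='m', s[5]='k'
Vowels found: 1
Result: 1


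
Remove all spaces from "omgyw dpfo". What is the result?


Input string: 'omgyw dpfo'
Operation: remove all spaces
Words: 'omgyw', 'dpfo'
Join without spaces: omgywdpfo


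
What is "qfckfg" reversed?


Input string: 'qfckfg'
Operation: reverse character order
Original order: 'q' -> 'f' -> 'c' -> 'k' -> 'f' -> 'g'
Reversed order: 'g' -> 'f' -> 'k' -> 'c' -> 'f' -> 'q'
Result: gfkcfq


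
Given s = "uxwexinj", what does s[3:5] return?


Input string: 'uxwexinj'
Operation: slice [3:5]
Extract characters: s[3]='e', s[4]='x'
Result: ex


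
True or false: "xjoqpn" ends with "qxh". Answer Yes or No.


Input string: 'xjoqpn'
Suffix to check: 'qxh'
Last 3 characters of input: 'qpn'
Match: False
Result: No


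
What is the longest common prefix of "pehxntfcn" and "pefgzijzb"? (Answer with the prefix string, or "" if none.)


String 1: 'pehxntfcn'
String 2: 'pefgzijzb'
Compare position by position:
pos 0: 'p' vs 'p' match
pos 1: 'e' vs 'e' match
pos 2: 'h' vs 'f' differ -> stop
Longest common prefix: "pe" (length 2)


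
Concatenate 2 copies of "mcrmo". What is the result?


Input string: 'mcrmo'
Operation: repeat 2 times
Concatenation: 'mcrmo' + 'mcrmo'
Result: mcrmomcrmo


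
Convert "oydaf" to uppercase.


Input string: 'oydaf'
Operation: convert each letter to uppercase
Mapping: 'o'->'O', 'y'->'Y', 'd'->'D', 'a'->'A', 'f'->'F'
Result: OYDAF


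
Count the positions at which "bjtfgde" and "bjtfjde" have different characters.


String 1: 'bjtfgde'
String 2: 'bjtfjde'
Compare each position: pos 0: 'b'=='b', pos 1: 'j'=='j', pos 2: 't'=='t', pos 3: 'f'=='f', pos 4: 'g'!='j', pos 5: 'd'=='d', pos 6: 'e'=='e'
Differing positions: 1
Hamming distance: 1


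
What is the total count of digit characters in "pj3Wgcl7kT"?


Input string: 'pj3Wgcl7kT'
Operation: count digit characters (0-9)
Scan: 'p', 'j', '3'(digit), 'W', 'g', 'c', 'l', '7'(digit), 'k', 'T'
Digits found: 2
Result: 2


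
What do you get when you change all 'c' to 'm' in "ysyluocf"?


Input string: 'ysyluocf'
Operation: replace 'c' with 'm'
Positions of 'c': 6
After replacement: ysyluomf


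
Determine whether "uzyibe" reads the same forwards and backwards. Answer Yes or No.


Input string: 'uzyibe'
Reversed: 'ebiyzu'
Compare pairs: s[0]='u' vs s[5]='e' (mismatch), s[1]='z' vs s[4]='b' (mismatch), s[2]='y' vs s[3]='i' (mismatch)
Palindrome: No


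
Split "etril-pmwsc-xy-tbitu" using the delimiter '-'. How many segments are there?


Input string: 'etril-pmwsc-xy-tbitu'
Delimiter: '-'
Split result: 'etril', 'pmwsc', 'xy', 'tbitu'
Number of parts: 4


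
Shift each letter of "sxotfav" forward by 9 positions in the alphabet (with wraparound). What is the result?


Input: 'sxotfav', shift = 9
Operation: for each letter, (position + 9) mod 26
Mapping: 's'(18+9=27, 27 mod 26=1)->'b', 'x'(23+9=32, 32 mod 26=6)->'g', 'o'(14+9=23)->'x', 't'(19+9=28, 28 mod 26=2)->'c', 'f'(5+9=14)->'o', 'a'(0+9=9)->'j', 'v'(21+9=30, 30 mod 26=4)->'e'
Result: bgxcoje


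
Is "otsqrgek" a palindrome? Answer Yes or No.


Input string: 'otsqrgek'
Reversed: 'kegrqsto'
Compare pairs: s[0]='o' vs s[7]='k' (mismatch), s[1]='t' vs s[6]='e' (mismatch), s[2]='s' vs s[5]='g' (mismatch), s[3]='q' vs s[4]='r' (mismatch)
Palindrome: No


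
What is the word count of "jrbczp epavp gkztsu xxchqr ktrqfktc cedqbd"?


Input string: 'jrbczp epavp gkztsu xxchqr ktrqfktc cedqbd'
Operation: split by spaces
Words found: 'jrbczp', 'epavp', 'gkztsu', 'xxchqr', 'ktrqfktc', 'cedqbd'
Word count: 6


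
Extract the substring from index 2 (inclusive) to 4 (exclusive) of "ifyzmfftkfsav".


Input string: 'ifyzmfftkfsav'
Operation: slice [2:4]
Extract characters: s[2]='y', s[3]='z'
Result: yz


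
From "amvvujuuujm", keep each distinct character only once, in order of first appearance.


Input: 'amvvujuuujm'
Operation: keep first occurrence of each character
Scan: s[0]='a' new -> keep; s[1]='m' new -> keep; s[2]='v' new -> keep; s[3]='v' seen -> skip; s[4]='u' new -> keep; s[5]='j' new -> keep; s[6]='u' seen -> skip; s[7]='u' seen -> skip; s[8]='u' seen -> skip; s[9]='j' seen -> skip; s[10]='m' seen -> skip
Result: amvuj


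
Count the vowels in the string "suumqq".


Input string: 'suumqq'
Operation: count vowels (a, e, i, o, u)
Scan: s[0]='s', s[1]='u' (vowel), s[2]='u' (vowel), s[3]='m', s[4]='q', s[5]='q'
Vowels found: 2
Result: 2


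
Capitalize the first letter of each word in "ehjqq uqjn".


Input string: 'ehjqq uqjn'
Operation: capitalize first letter of each word
Word transformations: 'ehjqq'->'Ehjqq', 'uqjn'->'Uqjn'
Result: Ehjqq Uqjn


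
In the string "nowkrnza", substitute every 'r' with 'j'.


Input string: 'nowkrnza'
Operation: replace 'r' with 'j'
Positions of 'r': 4
After replacement: nowkjnza


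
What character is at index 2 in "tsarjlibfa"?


Input string: 'tsarjlibfa'
Operation: get character at index 2
Index mapping: s[0]='t', s[1]='s', s[2]='a'
Result: 'a'


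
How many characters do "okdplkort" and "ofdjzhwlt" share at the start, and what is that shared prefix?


String 1: 'okdplkort'
String 2: 'ofdjzhwlt'
Compare position by position:
pos 0: 'o' vs 'o' match
pos 1: 'k' vs 'f' differ -> stop
Longest common prefix: "o" (length 1)


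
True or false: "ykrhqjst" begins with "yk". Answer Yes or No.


Input string: 'ykrhqjst'
Prefix to check: 'yk'
First 2 characters of input: 'yk'
Match: True
Result: Yes


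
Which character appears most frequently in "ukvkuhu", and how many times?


Input: 'ukvkuhu'
Operation: tally each character
Counts: 'h':1, 'k':2, 'u':3, 'v':1
Maximum: 'u' appears 3 times


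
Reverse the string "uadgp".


Input string: 'uadgp'
Operation: reverse character order
Original order: 'u' -> 'a' -> 'd' -> 'g' -> 'p'
Reversed order: 'p' -> 'g' -> 'd' -> 'a' -> 'u'
Result: pgdau


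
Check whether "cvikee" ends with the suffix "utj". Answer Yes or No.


Input string: 'cvikee'
Suffix to check: 'utj'
Last 3 characters of input: 'kee'
Match: False
Result: No


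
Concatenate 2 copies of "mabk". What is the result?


Input string: 'mabk'
Operation: repeat 2 times
Concatenation: 'mabk' + 'mabk'
Result: mabkmabk


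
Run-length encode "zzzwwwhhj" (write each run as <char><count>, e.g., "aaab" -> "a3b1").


Input: 'zzzwwwhhj'
Operation: identify consecutive runs
Runs: 'zzz' -> z3, 'www' -> w3, 'hh' -> h2, 'j' -> j1
Encoded: z3w3h2j1


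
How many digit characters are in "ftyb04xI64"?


Input string: 'ftyb04xI64'
Operation: count digit characters (0-9)
Scan: 'f', 't', 'y', 'b', '0'(digit), '4'(digit), 'x', 'I', '6'(digit), '4'(digit)
Digits found: 4
Result: 4


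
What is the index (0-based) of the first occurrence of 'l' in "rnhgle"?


Input string: 'rnhgle'
Target: 'l'
Scanning left to right: s[0]='r', s[1]='n', s[2]='h', s[3]='g', s[4]='l'
First match at index: 4


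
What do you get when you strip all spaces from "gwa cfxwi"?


Input string: 'gwa cfxwi'
Operation: remove all spaces
Words: 'gwa', 'cfxwi'
Join without spaces: gwacfxwi


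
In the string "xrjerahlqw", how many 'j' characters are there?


Input string: 'xrjerahlqw'
Target character: 'j'
Scan each position: s[2]='j'
Matches found at indices: 2
Total: 1


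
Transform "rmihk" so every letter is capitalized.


Input string: 'rmihk'
Operation: convert each letter to uppercase
Mapping: 'r'->'R', 'm'->'M', 'i'->'I', 'h'->'H', 'k'->'K'
Result: RMIHK


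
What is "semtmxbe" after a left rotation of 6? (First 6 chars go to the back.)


Input: 'semtmxbe', shift = 6
Operation: split at index 6 and swap parts
Front part s[0:6] = 'semtmx'
Back part s[6:] = 'be'
Rotated = back + front = 'be' + 'semtmx'
Result: besemtmx


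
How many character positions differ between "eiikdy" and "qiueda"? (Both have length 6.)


String 1: 'eiikdy'
String 2: 'qiueda'
Compare each position: pos 0: 'e'!='q', pos 1: 'i'=='i', pos 2: 'i'!='u', pos 3: 'k'!='e', pos 4: 'd'=='d', pos 5: 'y'!='a'
Differing positions: 4
Hamming distance: 4


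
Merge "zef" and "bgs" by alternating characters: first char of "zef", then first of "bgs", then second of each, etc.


String 1: 'zef'
String 2: 'bgs'
Operation: alternate characters
Pairs: 'z'+'b', 'e'+'g', 'f'+'s'
Result: zbegfs


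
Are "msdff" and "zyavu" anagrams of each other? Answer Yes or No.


String 1: 'msdff' -> sorted: 'dffms'
String 2: 'zyavu' -> sorted: 'auvyz'
Compare sorted forms: 'dffms' != 'auvyz'
Anagram: No


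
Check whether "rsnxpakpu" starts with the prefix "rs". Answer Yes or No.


Input string: 'rsnxpakpu'
Prefix to check: 'rs'
First 2 characters of input: 'rs'
Match: True
Result: Yes


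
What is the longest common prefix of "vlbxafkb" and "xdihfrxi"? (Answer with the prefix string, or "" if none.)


String 1: 'vlbxafkb'
String 2: 'xdihfrxi'
Compare position by position:
pos 0: 'v' vs 'x' differ -> stop
Longest common prefix: "" (length 0)


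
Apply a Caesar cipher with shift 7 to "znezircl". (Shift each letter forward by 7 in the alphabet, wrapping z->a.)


Input: 'znezircl', shift = 7
Operation: for each letter, (position + 7) mod 26
Mapping: 'z'(25+7=32, 32 mod 26=6)->'g', 'n'(13+7=20)->'u', 'e'(4+7=11)->'l', 'z'(25+7=32, 32 mod 26=6)->'g', 'i'(8+7=15)->'p', 'r'(17+7=24)->'y', 'c'(2+7=9)->'j', 'l'(11+7=18)->'s'
Result: gulgpyjs


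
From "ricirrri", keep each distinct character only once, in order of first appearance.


Input: 'ricirrri'
Operation: keep first occurrence of each character
Scan: s[0]='r' new -> keep; s[1]='i' new -> keep; s[2]='c' new -> keep; s[3]='i' seen -> skip; s[4]='r' seen -> skip; s[5]='r' seen -> skip; s[6]='r' seen -> skip; s[7]='i' seen -> skip
Result: ric


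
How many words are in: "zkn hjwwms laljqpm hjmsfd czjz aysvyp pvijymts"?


Input string: 'zkn hjwwms laljqpm hjmsfd czjz aysvyp pvijymts'
Operation: split by spaces
Words found: 'zkn', 'hjwwms', 'laljqpm', 'hjmsfd', 'czjz', 'aysvyp', 'pvijymts'
Word count: 7


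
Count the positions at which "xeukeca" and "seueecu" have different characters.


String 1: 'xeukeca'
String 2: 'seueecu'
Compare each position: pos 0: 'x'!='s', pos 1: 'e'=='e', pos 2: 'u'=='u', pos 3: 'k'!='e', pos 4: 'e'=='e', pos 5: 'c'=='c', pos 6: 'a'!='u'
Differing positions: 3
Hamming distance: 3


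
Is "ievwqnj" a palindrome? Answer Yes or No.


Input string: 'ievwqnj'
Reversed: 'jnqwvei'
Compare pairs: s[0]='i' vs s[6]='j' (mismatch), s[1]='e' vs s[5]='n' (mismatch), s[2]='v' vs s[4]='q' (mismatch)
Palindrome: No


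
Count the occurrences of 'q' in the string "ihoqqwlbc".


Input string: 'ihoqqwlbc'
Target character: 'q'
Scan each position: s[3]='q', s[4]='q'
Matches found at indices: 3, 4
Total: 2


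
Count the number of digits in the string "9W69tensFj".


Input string: '9W69tensFj'
Operation: count digit characters (0-9)
Scan: '9'(digit), 'W', '6'(digit), '9'(digit), 't', 'e', 'n', 's', 'F', 'j'
Digits found: 3
Result: 3


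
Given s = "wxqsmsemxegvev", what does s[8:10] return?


Input string: 'wxqsmsemxegvev'
Operation: slice [8:10]
Extract characters: s[8]='x', s[9]='e'
Result: xe


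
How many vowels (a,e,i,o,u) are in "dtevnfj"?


Input string: 'dtevnfj'
Operation: count vowels (a, e, i, o, u)
Scan: s[0]='d', s[1]='t', s[2]='e' (vowel), s[3]='v', s[4]='n', s[5]='f', s[6]='j'
Vowels found: 1
Result: 1


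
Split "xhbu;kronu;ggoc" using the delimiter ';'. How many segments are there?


Input string: 'xhbu;kronu;ggoc'
Delimiter: ';'
Split result: 'xhbu', 'kronu', 'ggoc'
Number of parts: 3


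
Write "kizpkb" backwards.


Input string: 'kizpkb'
Operation: reverse character order
Original order: 'k' -> 'i' -> 'z' -> 'p' -> 'k' -> 'b'
Reversed order: 'b' -> 'k' -> 'p' -> 'z' -> 'i' -> 'k'
Result: bkpzik


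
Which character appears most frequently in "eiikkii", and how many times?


Input: 'eiikkii'
Operation: tally each character
Counts: 'e':1, 'i':4, 'k':2
Maximum: 'i' appears 4 times


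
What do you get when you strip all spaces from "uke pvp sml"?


Input string: 'uke pvp sml'
Operation: remove all spaces
Words: 'uke', 'pvp', 'sml'
Join without spaces: ukepvpsml


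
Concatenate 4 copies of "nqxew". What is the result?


Input string: 'nqxew'
Operation: repeat 4 times
Concatenation: 'nqxew' + 'nqxew' + 'nqxew' + 'nqxew'
Result: nqxewnqxewnqxewnqxew


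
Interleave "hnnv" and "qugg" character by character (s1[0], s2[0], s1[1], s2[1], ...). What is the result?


String 1: 'hnnv'
String 2: 'qugg'
Operation: alternate characters
Pairs: 'h'+'q', 'n'+'u', 'n'+'g', 'v'+'g'
Result: hqnungvg


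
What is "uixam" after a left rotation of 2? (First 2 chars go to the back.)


Input: 'uixam', shift = 2
Operation: split at index 2 and swap parts
Front part s[0:2] = 'ui'
Back part s[2:] = 'xam'
Rotated = back + front = 'xam' + 'ui'
Result: xamui


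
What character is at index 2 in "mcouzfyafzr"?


Input string: 'mcouzfyafzr'
Operation: get character at index 2
Index mapping: s[0]='m', s[1]='c', s[2]='o'
Result: 'o'


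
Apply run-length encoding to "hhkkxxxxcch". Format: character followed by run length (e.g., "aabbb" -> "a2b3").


Input: 'hhkkxxxxcch'
Operation: identify consecutive runs
Runs: 'hh' -> h2, 'kk' -> k2, 'xxxx' -> x4, 'cc' -> c2, 'h' -> h1
Encoded: h2k2x4c2h1


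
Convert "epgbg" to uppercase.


Input string: 'epgbg'
Operation: convert each letter to uppercase
Mapping: 'e'->'E', 'p'->'P', 'g'->'G', 'b'->'B', 'g'->'G'
Result: EPGBG


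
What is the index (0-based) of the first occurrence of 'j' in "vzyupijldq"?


Input string: 'vzyupijldq'
Target: 'j'
Scanning left to right: s[0]='v', s[1]='z', s[2]='y', s[3]='u', s[4]='p', s[5]='i', s[6]='j'
First match at index: 6


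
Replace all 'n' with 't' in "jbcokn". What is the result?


Input string: 'jbcokn'
Operation: replace 'n' with 't'
Positions of 'n': 5
After replacement: jbcokt


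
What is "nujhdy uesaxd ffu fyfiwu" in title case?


Input string: 'nujhdy uesaxd ffu fyfiwu'
Operation: capitalize first letter of each word
Word transformations: 'nujhdy'->'Nujhdy', 'uesaxd'->'Uesaxd', 'ffu'->'Ffu', 'fyfiwu'->'Fyfiwu'
Result: Nujhdy Uesaxd Ffu Fyfiwu


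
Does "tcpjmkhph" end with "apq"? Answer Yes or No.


Input string: 'tcpjmkhph'
Suffix to check: 'apq'
Last 3 characters of input: 'hph'
Match: False
Result: No


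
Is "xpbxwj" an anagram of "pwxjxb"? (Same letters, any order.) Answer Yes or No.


String 1: 'pwxjxb' -> sorted: 'bjpwxx'
String 2: 'xpbxwj' -> sorted: 'bjpwxx'
Compare sorted forms: 'bjpwxx' == 'bjpwxx'
Anagram: Yes


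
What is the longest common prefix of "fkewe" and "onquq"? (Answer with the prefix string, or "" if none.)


String 1: 'fkewe'
String 2: 'onquq'
Compare position by position:
pos 0: 'f' vs 'o' differ -> stop
Longest common prefix: "" (length 0)


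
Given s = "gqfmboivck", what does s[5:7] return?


Input string: 'gqfmboivck'
Operation: slice [5:7]
Extract characters: s[5]='o', s[6]='i'
Result: oi


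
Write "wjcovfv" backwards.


Input string: 'wjcovfv'
Operation: reverse character order
Original order: 'w' -> 'j' -> 'c' -> 'o' -> 'v' -> 'f' -> 'v'
Reversed order: 'v' -> 'f' -> 'v' -> 'o' -> 'c' -> 'j' -> 'w'
Result: vfvocjw


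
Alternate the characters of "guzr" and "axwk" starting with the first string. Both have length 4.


String 1: 'guzr'
String 2: 'axwk'
Operation: alternate characters
Pairs: 'g'+'a', 'u'+'x', 'z'+'w', 'r'+'k'
Result: gauxzwrk


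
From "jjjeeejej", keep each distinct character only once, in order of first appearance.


Input: 'jjjeeejej'
Operation: keep first occurrence of each character
Scan: s[0]='j' new -> keep; s[1]='j' seen -> skip; s[2]='j' seen -> skip; s[3]='e' new -> keep; s[4]='e' seen -> skip; s[5]='e' seen -> skip; s[6]='j' seen -> skip; s[7]='e' seen -> skip; s[8]='j' seen -> skip
Result: je


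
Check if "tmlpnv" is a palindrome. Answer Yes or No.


Input string: 'tmlpnv'
Reversed: 'vnplmt'
Compare pairs: s[0]='t' vs s[5]='v' (mismatch), s[1]='m' vs s[4]='n' (mismatch), s[2]='l' vs s[3]='p' (mismatch)
Palindrome: No


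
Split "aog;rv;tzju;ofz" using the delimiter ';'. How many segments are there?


Input string: 'aog;rv;tzju;ofz'
Delimiter: ';'
Split result: 'aog', 'rv', 'tzju', 'ofz'
Number of parts: 4


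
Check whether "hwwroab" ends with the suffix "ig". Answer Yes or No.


Input string: 'hwwroab'
Suffix to check: 'ig'
Last 2 characters of input: 'ab'
Match: False
Result: No


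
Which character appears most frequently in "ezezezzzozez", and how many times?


Input: 'ezezezzzozez'
Operation: tally each character
Counts: 'e':4, 'o':1, 'z':7
Maximum: 'z' appears 7 times


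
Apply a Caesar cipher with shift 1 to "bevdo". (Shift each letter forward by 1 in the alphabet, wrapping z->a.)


Input: 'bevdo', shift = 1
Operation: for each letter, (position + 1) mod 26
Mapping: 'b'(1+1=2)->'c', 'e'(4+1=5)->'f', 'v'(21+1=22)->'w', 'd'(3+1=4)->'e', 'o'(14+1=15)->'p'
Result: cfwep


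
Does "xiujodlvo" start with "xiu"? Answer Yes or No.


Input string: 'xiujodlvo'
Prefix to check: 'xiu'
First 3 characters of input: 'xiu'
Match: True
Result: Yes


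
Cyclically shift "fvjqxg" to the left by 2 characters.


Input: 'fvjqxg', shift = 2
Operation: split at index 2 and swap parts
Front part s[0:2] = 'fv'
Back part s[2:] = 'jqxg'
Rotated = back + front = 'jqxg' + 'fv'
Result: jqxgfv


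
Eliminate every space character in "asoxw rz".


Input string: 'asoxw rz'
Operation: remove all spaces
Words: 'asoxw', 'rz'
Join without spaces: asoxwrz


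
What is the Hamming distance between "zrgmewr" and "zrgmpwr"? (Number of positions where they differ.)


String 1: 'zrgmewr'
String 2: 'zrgmpwr'
Compare each position: pos 0: 'z'=='z', pos 1: 'r'=='r', pos 2: 'g'=='g', pos 3: 'm'=='m', pos 4: 'e'!='p', pos 5: 'w'=='w', pos 6: 'r'=='r'
Differing positions: 1
Hamming distance: 1


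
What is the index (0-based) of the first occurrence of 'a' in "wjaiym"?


Input string: 'wjaiym'
Target: 'a'
Scanning left to right: s[0]='w', s[1]='j', s[2]='a'
First match at index: 2


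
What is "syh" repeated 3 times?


Input string: 'syh'
Operation: repeat 3 times
Concatenation: 'syh' + 'syh' + 'syh'
Result: syhsyhsyh


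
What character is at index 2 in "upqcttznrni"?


Input string: 'upqcttznrni'
Operation: get character at index 2
Index mapping: s[0]='u', s[1]='p', s[2]='q'
Result: 'q'


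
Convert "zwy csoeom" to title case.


Input string: 'zwy csoeom'
Operation: capitalize first letter of each word
Word transformations: 'zwy'->'Zwy', 'csoeom'->'Csoeom'
Result: Zwy Csoeom


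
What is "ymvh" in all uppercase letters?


Input string: 'ymvh'
Operation: convert each letter to uppercase
Mapping: 'y'->'Y', 'm'->'M', 'v'->'V', 'h'->'H'
Result: YMVH


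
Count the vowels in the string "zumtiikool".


Input string: 'zumtiikool'
Operation: count vowels (a, e, i, o, u)
Scan: s[0]='z', s[1]='u' (vowel), s[2]='m', s[3]='t', s[4]='i' (vowel), s[5]='i' (vowel), s[6]='k', s[7]='o' (vowel), s[8]='o' (vowel), s[9]='l'
Vowels found: 5
Result: 5


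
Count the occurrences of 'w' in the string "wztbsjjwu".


Input string: 'wztbsjjwu'
Target character: 'w'
Scan each position: s[0]='w', s[7]='w'
Matches found at indices: 0, 7
Total: 2


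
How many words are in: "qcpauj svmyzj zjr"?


Input string: 'qcpauj svmyzj zjr'
Operation: split by spaces
Words found: 'qcpauj', 'svmyzj', 'zjr'
Word count: 3


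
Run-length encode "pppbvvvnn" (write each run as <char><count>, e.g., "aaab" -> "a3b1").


Input: 'pppbvvvnn'
Operation: identify consecutive runs
Runs: 'ppp' -> p3, 'b' -> b1, 'vvv' -> v3, 'nn' -> n2
Encoded: p3b1v3n2


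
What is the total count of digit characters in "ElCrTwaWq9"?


Input string: 'ElCrTwaWq9'
Operation: count digit characters (0-9)
Scan: 'E', 'l', 'C', 'r', 'T', 'w', 'a', 'W', 'q', '9'(digit)
Digits found: 1
Result: 1


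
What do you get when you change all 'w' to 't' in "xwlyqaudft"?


Input string: 'xwlyqaudft'
Operation: replace 'w' with 't'
Positions of 'w': 1
After replacement: xtlyqaudft


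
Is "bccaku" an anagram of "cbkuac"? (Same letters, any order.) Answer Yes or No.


String 1: 'cbkuac' -> sorted: 'abccku'
String 2: 'bccaku' -> sorted: 'abccku'
Compare sorted forms: 'abccku' == 'abccku'
Anagram: Yes


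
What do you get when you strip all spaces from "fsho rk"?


Input string: 'fsho rk'
Operation: remove all spaces
Words: 'fsho', 'rk'
Join without spaces: fshork


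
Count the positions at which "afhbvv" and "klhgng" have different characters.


String 1: 'afhbvv'
String 2: 'klhgng'
Compare each position: pos 0: 'a'!='k', pos 1: 'f'!='l', pos 2: 'h'=='h', pos 3: 'b'!='g', pos 4: 'v'!='n', pos 5: 'v'!='g'
Differing positions: 5
Hamming distance: 5


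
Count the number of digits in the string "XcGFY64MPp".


Input string: 'XcGFY64MPp'
Operation: count digit characters (0-9)
Scan: 'X', 'c', 'G', 'F', 'Y', '6'(digit), '4'(digit), 'M', 'P', 'p'
Digits found: 2
Result: 2


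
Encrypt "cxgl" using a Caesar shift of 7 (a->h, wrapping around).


Input: 'cxgl', shift = 7
Operation: for each letter, (position + 7) mod 26
Mapping: 'c'(2+7=9)->'j', 'x'(23+7=30, 30 mod 26=4)->'e', 'g'(6+7=13)->'n', 'l'(11+7=18)->'s'
Result: jens


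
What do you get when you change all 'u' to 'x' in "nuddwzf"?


Input string: 'nuddwzf'
Operation: replace 'u' with 'x'
Positions of 'u': 1
After replacement: nxddwzf


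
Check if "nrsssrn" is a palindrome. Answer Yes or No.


Input string: 'nrsssrn'
Reversed: 'nrsssrn'
Compare pairs: s[0]='n' vs s[6]='n' (match), s[1]='r' vs s[5]='r' (match), s[2]='s' vs s[4]='s' (match)
Palindrome: Yes


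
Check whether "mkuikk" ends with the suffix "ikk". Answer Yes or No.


Input string: 'mkuikk'
Suffix to check: 'ikk'
Last 3 characters of input: 'ikk'
Match: True
Result: Yes


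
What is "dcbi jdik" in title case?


Input string: 'dcbi jdik'
Operation: capitalize first letter of each word
Word transformations: 'dcbi'->'Dcbi', 'jdik'->'Jdik'
Result: Dcbi Jdik


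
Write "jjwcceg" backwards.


Input string: 'jjwcceg'
Operation: reverse character order
Original order: 'j' -> 'j' -> 'w' -> 'c' -> 'c' -> 'e' -> 'g'
Reversed order: 'g' -> 'e' -> 'c' -> 'c' -> 'w' -> 'j' -> 'j'
Result: geccwjj


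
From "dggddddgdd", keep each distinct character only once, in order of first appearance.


Input: 'dggddddgdd'
Operation: keep first occurrence of each character
Scan: s[0]='d' new -> keep; s[1]='g' new -> keep; s[2]='g' seen -> skip; s[3]='d' seen -> skip; s[4]='d' seen -> skip; s[5]='d' seen -> skip; s[6]='d' seen -> skip; s[7]='g' seen -> skip; s[8]='d' seen -> skip; s[9]='d' seen -> skip
Result: dg


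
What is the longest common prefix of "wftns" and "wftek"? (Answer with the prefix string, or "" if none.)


String 1: 'wftns'
String 2: 'wftek'
Compare position by position:
pos 0: 'w' vs 'w' match
pos 1: 'f' vs 'f' match
pos 2: 't' vs 't' match
pos 3: 'n' vs 'e' differ -> stop
Longest common prefix: "wft" (length 3)


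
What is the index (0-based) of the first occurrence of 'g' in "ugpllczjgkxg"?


Input string: 'ugpllczjgkxg'
Target: 'g'
Scanning left to right: s[0]='u', s[1]='g'
First match at index: 1


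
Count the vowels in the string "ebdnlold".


Input string: 'ebdnlold'
Operation: count vowels (a, e, i, o, u)
Scan: s[0]='e' (vowel), s[1]='b', s[2]='d', s[3]='n', s[4]='l', s[5]='o' (vowel), s[6]='l', s[7]='d'
Vowels found: 2
Result: 2


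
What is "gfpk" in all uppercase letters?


Input string: 'gfpk'
Operation: convert each letter to uppercase
Mapping: 'g'->'G', 'f'->'F', 'p'->'P', 'k'->'K'
Result: GFPK


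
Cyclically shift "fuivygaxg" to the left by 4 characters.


Input: 'fuivygaxg', shift = 4
Operation: split at index 4 and swap parts
Front part s[0:4] = 'fuiv'
Back part s[4:] = 'ygaxg'
Rotated = back + front = 'ygaxg' + 'fuiv'
Result: ygaxgfuiv


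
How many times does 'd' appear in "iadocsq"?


Input string: 'iadocsq'
Target character: 'd'
Scan each position: s[2]='d'
Matches found at indices: 2
Total: 1


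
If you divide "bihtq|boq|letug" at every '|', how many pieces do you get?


Input string: 'bihtq|boq|letug'
Delimiter: '|'
Split result: 'bihtq', 'boq', 'letug'
Number of parts: 3


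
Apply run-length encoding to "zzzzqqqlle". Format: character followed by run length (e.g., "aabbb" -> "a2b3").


Input: 'zzzzqqqlle'
Operation: identify consecutive runs
Runs: 'zzzz' -> z4, 'qqq' -> q3, 'll' -> l2, 'e' -> e1
Encoded: z4q3l2e1


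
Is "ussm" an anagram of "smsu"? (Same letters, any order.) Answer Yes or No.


String 1: 'smsu' -> sorted: 'mssu'
String 2: 'ussm' -> sorted: 'mssu'
Compare sorted forms: 'mssu' == 'mssu'
Anagram: Yes


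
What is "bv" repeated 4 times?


Input string: 'bv'
Operation: repeat 4 times
Concatenation: 'bv' + 'bv' + 'bv' + 'bv'
Result: bvbvbvbv


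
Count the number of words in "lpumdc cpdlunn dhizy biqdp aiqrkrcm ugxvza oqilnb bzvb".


Input string: 'lpumdc cpdlunn dhizy biqdp aiqrkrcm ugxvza oqilnb bzvb'
Operation: split by spaces
Words found: 'lpumdc', 'cpdlunn', 'dhizy', 'biqdp', 'aiqrkrcm', 'ugxvza', 'oqilnb', 'bzvb'
Word count: 8


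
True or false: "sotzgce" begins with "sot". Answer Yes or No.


Input string: 'sotzgce'
Prefix to check: 'sot'
First 3 characters of input: 'sot'
Match: True
Result: Yes


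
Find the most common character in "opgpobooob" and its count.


Input: 'opgpobooob'
Operation: tally each character
Counts: 'b':2, 'g':1, 'o':5, 'p':2
Maximum: 'o' appears 5 times


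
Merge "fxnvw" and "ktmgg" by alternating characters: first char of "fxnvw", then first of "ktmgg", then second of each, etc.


String 1: 'fxnvw'
String 2: 'ktmgg'
Operation: alternate characters
Pairs: 'f'+'k', 'x'+'t', 'n'+'m', 'v'+'g', 'w'+'g'
Result: fkxtnmvgwg


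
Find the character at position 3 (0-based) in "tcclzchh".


Input string: 'tcclzchh'
Operation: get character at index 3
Index mapping: s[0]='t', s[1]='c', s[2]='c', s[3]='l'
Result: 'l'


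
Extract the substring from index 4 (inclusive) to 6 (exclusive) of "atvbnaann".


Input string: 'atvbnaann'
Operation: slice [4:6]
Extract characters: s[4]='n', s[5]='a'
Result: na


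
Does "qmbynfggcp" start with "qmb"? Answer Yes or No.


Input string: 'qmbynfggcp'
Prefix to check: 'qmb'
First 3 characters of input: 'qmb'
Match: True
Result: Yes


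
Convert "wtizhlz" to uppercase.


Input string: 'wtizhlz'
Operation: convert each letter to uppercase
Mapping: 'w'->'W', 't'->'T', 'i'->'I', 'z'->'Z', 'h'->'H', 'l'->'L', 'z'->'Z'
Result: WTIZHLZ


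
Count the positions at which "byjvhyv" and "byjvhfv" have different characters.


String 1: 'byjvhyv'
String 2: 'byjvhfv'
Compare each position: pos 0: 'b'=='b', pos 1: 'y'=='y', pos 2: 'j'=='j', pos 3: 'v'=='v', pos 4: 'h'=='h', pos 5: 'y'!='f', pos 6: 'v'=='v'
Differing positions: 1
Hamming distance: 1


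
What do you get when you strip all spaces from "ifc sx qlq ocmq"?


Input string: 'ifc sx qlq ocmq'
Operation: remove all spaces
Words: 'ifc', 'sx', 'qlq', 'ocmq'
Join without spaces: ifcsxqlqocmq


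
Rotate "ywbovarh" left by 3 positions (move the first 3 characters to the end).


Input: 'ywbovarh', shift = 3
Operation: split at index 3 and swap parts
Front part s[0:3] = 'ywb'
Back part s[3:] = 'ovarh'
Rotated = back + front = 'ovarh' + 'ywb'
Result: ovarhywb


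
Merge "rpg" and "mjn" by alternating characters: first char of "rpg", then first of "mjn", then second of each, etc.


String 1: 'rpg'
String 2: 'mjn'
Operation: alternate characters
Pairs: 'r'+'m', 'p'+'j', 'g'+'n'
Result: rmpjgn


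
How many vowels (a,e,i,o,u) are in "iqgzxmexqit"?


Input string: 'iqgzxmexqit'
Operation: count vowels (a, e, i, o, u)
Scan: s[0]='i' (vowel), s[1]='q', s[2]='g', s[3]='z', s[4]='x', s[5]='m', s[6]='e' (vowel), s[7]='x', s[8]='q', s[9]='i' (vowel), s[10]='t'
Vowels found: 3
Result: 3


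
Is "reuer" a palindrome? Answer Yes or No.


Input string: 'reuer'
Reversed: 'reuer'
Compare pairs: s[0]='r' vs s[4]='r' (match), s[1]='e' vs s[3]='e' (match)
Palindrome: Yes


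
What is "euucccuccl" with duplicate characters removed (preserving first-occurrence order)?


Input: 'euucccuccl'
Operation: keep first occurrence of each character
Scan: s[0]='e' new -> keep; s[1]='u' new -> keep; s[2]='u' seen -> skip; s[3]='c' new -> keep; s[4]='c' seen -> skip; s[5]='c' seen -> skip; s[6]='u' seen -> skip; s[7]='c' seen -> skip; s[8]='c' seen -> skip; s[9]='l' new -> keep
Result: eucl


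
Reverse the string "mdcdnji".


Input string: 'mdcdnji'
Operation: reverse character order
Original order: 'm' -> 'd' -> 'c' -> 'd' -> 'n' -> 'j' -> 'i'
Reversed order: 'i' -> 'j' -> 'n' -> 'd' -> 'c' -> 'd' -> 'm'
Result: ijndcdm


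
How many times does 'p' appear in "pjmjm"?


Input string: 'pjmjm'
Target character: 'p'
Scan each position: s[0]='p'
Matches found at indices: 0
Total: 1


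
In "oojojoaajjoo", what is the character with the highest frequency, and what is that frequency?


Input: 'oojojoaajjoo'
Operation: tally each character
Counts: 'a':2, 'j':4, 'o':6
Maximum: 'o' appears 6 times


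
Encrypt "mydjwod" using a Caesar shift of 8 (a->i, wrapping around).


Input: 'mydjwod', shift = 8
Operation: for each letter, (position + 8) mod 26
Mapping: 'm'(12+8=20)->'u', 'y'(24+8=32, 32 mod 26=6)->'g', 'd'(3+8=11)->'l', 'j'(9+8=17)->'r', 'w'(22+8=30, 30 mod 26=4)->'e', 'o'(14+8=22)->'w', 'd'(3+8=11)->'l'
Result: uglrewl


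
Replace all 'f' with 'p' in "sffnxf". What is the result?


Input string: 'sffnxf'
Operation: replace 'f' with 'p'
Positions of 'f': 1, 2, 5
After replacement: sppnxp


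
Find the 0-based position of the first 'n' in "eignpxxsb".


Input string: 'eignpxxsb'
Target: 'n'
Scanning left to right: s[0]='e', s[1]='i', s[2]='g', s[3]='n'
First match at index: 3


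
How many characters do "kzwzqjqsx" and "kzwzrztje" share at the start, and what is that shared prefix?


String 1: 'kzwzqjqsx'
String 2: 'kzwzrztje'
Compare position by position:
pos 0: 'k' vs 'k' match
pos 1: 'z' vs 'z' match
pos 2: 'w' vs 'w' match
pos 3: 'z' vs 'z' match
pos 4: 'q' vs 'r' differ -> stop
Longest common prefix: "kzwz" (length 4)


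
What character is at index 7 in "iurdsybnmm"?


Input string: 'iurdsybnmm'
Operation: get character at index 7
Index mapping: s[0]='i', s[1]='u', s[2]='r', s[3]='d', s[4]='s', s[5]='y', s[6]='b', s[7]='n'
Result: 'n'


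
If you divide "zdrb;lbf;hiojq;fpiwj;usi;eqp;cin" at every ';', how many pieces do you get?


Input string: 'zdrb;lbf;hiojq;fpiwj;usi;eqp;cin'
Delimiter: ';'
Split result: 'zdrb', 'lbf', 'hiojq', 'fpiwj', 'usi', 'eqp', 'cin'
Number of parts: 7


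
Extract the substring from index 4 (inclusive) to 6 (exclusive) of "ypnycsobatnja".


Input string: 'ypnycsobatnja'
Operation: slice [4:6]
Extract characters: s[4]='c', s[5]='s'
Result: cs


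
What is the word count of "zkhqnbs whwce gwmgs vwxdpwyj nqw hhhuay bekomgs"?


Input string: 'zkhqnbs whwce gwmgs vwxdpwyj nqw hhhuay bekomgs'
Operation: split by spaces
Words found: 'zkhqnbs', 'whwce', 'gwmgs', 'vwxdpwyj', 'nqw', 'hhhuay', 'bekomgs'
Word count: 7
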